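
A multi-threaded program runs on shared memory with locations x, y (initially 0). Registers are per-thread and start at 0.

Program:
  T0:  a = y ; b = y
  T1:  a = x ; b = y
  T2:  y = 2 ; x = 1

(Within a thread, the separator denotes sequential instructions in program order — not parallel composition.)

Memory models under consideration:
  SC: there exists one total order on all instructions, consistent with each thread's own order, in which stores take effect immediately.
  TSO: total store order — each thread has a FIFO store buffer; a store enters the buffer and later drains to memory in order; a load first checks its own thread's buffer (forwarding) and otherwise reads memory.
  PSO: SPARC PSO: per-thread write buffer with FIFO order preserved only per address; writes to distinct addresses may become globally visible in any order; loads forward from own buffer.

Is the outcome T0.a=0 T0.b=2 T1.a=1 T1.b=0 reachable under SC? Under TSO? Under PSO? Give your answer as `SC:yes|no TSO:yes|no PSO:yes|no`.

outcome vector order: (T0.a,T0.b,T1.a,T1.b)
SC: 9 outcomes — {<0 0 0 0> <0 0 0 2> <0 0 1 2> <0 2 0 0> <0 2 0 2> <0 2 1 2> <2 2 0 0> <2 2 0 2> <2 2 1 2>}
TSO: 9 outcomes — {<0 0 0 0> <0 0 0 2> <0 0 1 2> <0 2 0 0> <0 2 0 2> <0 2 1 2> <2 2 0 0> <2 2 0 2> <2 2 1 2>}
PSO: 12 outcomes — {<0 0 0 0> <0 0 0 2> <0 0 1 0> <0 0 1 2> <0 2 0 0> <0 2 0 2> <0 2 1 0> <0 2 1 2> <2 2 0 0> <2 2 0 2> <2 2 1 0> <2 2 1 2>}
target <0 2 1 0> ∈ {PSO}

SC:no TSO:no PSO:yes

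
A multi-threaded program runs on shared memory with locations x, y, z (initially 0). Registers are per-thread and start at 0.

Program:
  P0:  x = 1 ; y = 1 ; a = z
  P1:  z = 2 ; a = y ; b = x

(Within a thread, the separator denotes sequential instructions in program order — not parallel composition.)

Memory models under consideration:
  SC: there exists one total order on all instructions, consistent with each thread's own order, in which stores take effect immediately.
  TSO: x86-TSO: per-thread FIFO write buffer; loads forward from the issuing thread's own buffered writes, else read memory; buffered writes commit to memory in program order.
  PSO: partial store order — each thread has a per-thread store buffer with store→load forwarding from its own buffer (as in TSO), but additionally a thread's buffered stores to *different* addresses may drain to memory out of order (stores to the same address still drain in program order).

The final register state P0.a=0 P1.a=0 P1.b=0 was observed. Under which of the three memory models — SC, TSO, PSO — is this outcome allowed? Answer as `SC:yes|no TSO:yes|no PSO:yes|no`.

outcome vector order: (P0.a,P1.a,P1.b)
SC (4): (0,1,1); (2,0,0); (2,0,1); (2,1,1)
TSO (6): (0,0,0); (0,0,1); (0,1,1); (2,0,0); (2,0,1); (2,1,1)
PSO (8): (0,0,0); (0,0,1); (0,1,0); (0,1,1); (2,0,0); (2,0,1); (2,1,0); (2,1,1)
target (0,0,0) ∈ {TSO,PSO}

SC:no TSO:yes PSO:yes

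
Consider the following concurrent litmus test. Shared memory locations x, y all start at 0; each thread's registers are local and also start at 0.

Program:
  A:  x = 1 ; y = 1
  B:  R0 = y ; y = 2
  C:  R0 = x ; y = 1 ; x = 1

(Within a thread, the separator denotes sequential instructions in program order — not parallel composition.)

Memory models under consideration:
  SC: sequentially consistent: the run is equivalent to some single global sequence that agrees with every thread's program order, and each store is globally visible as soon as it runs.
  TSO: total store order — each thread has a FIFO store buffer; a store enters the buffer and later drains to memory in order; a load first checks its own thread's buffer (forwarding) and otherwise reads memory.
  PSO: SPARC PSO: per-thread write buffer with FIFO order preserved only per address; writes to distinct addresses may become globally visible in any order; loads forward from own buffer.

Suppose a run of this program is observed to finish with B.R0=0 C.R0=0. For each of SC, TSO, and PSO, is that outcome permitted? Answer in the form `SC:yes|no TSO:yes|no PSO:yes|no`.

SC:yes TSO:yes PSO:yes

outcome vector order: (B.R0,C.R0)
[SC] allowed = {<0 0> <0 1> <1 0> <1 1>}
[TSO] allowed = {<0 0> <0 1> <1 0> <1 1>}
[PSO] allowed = {<0 0> <0 1> <1 0> <1 1>}
target <0 0> ∈ {SC,TSO,PSO}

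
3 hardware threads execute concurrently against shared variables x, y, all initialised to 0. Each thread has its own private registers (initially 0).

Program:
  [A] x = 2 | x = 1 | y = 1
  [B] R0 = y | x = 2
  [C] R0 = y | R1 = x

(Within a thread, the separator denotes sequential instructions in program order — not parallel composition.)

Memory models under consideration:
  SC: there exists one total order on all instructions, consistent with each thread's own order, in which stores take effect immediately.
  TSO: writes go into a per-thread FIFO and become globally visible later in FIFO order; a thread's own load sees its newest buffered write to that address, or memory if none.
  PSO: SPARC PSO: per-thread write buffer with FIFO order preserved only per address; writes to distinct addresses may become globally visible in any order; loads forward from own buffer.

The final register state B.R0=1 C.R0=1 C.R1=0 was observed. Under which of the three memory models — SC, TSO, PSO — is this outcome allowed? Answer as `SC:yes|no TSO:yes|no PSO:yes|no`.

outcome vector order: (B.R0,C.R0,C.R1)
[SC] allowed = {0/0/0; 0/0/1; 0/0/2; 0/1/1; 0/1/2; 1/0/0; 1/0/1; 1/0/2; 1/1/1; 1/1/2}
[TSO] allowed = {0/0/0; 0/0/1; 0/0/2; 0/1/1; 0/1/2; 1/0/0; 1/0/1; 1/0/2; 1/1/1; 1/1/2}
[PSO] allowed = {0/0/0; 0/0/1; 0/0/2; 0/1/0; 0/1/1; 0/1/2; 1/0/0; 1/0/1; 1/0/2; 1/1/0; 1/1/1; 1/1/2}
target 1/1/0 ∈ {PSO}

SC:no TSO:no PSO:yes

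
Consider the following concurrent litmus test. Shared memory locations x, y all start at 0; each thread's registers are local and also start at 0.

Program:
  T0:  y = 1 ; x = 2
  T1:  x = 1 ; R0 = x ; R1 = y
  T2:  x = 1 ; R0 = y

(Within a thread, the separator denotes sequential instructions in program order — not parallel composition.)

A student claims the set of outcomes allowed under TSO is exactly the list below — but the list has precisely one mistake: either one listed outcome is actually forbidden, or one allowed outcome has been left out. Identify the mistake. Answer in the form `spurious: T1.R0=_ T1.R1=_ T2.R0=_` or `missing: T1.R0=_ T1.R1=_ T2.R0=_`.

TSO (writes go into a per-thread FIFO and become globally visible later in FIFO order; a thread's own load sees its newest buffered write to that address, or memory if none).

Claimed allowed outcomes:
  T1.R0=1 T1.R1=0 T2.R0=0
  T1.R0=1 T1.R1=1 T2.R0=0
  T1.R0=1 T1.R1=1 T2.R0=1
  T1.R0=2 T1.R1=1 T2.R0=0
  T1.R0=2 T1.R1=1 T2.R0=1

outcome vector order: (T1.R0,T1.R1,T2.R0)
[TSO] allowed = {100; 101; 110; 111; 210; 211}
TSO∖claimed = {101}

missing: T1.R0=1 T1.R1=0 T2.R0=1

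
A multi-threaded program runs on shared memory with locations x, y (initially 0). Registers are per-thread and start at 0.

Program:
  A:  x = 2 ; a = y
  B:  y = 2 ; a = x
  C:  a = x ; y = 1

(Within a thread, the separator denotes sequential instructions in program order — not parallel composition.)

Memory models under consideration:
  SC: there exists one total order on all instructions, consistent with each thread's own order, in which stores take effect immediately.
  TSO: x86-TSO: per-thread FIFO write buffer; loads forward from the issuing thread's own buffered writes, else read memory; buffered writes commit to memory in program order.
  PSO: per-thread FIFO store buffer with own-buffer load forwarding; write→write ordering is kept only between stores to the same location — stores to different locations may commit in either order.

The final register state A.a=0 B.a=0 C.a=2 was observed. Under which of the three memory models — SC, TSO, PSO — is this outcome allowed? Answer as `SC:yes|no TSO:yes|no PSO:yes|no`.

outcome vector order: (A.a,B.a,C.a)
[SC] allowed = {<0 2 0>; <0 2 2>; <1 0 0>; <1 0 2>; <1 2 0>; <1 2 2>; <2 0 0>; <2 0 2>; <2 2 0>; <2 2 2>}
[TSO] allowed = {<0 0 0>; <0 0 2>; <0 2 0>; <0 2 2>; <1 0 0>; <1 0 2>; <1 2 0>; <1 2 2>; <2 0 0>; <2 0 2>; <2 2 0>; <2 2 2>}
[PSO] allowed = {<0 0 0>; <0 0 2>; <0 2 0>; <0 2 2>; <1 0 0>; <1 0 2>; <1 2 0>; <1 2 2>; <2 0 0>; <2 0 2>; <2 2 0>; <2 2 2>}
target <0 0 2> ∈ {TSO,PSO}

SC:no TSO:yes PSO:yes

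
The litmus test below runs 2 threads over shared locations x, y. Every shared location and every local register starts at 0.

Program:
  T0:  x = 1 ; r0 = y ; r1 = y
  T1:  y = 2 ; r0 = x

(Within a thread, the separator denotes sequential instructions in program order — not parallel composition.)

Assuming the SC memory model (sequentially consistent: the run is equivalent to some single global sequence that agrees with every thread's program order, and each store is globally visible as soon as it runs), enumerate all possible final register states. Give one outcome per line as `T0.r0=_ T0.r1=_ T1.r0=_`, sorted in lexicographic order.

T0.r0=0 T0.r1=0 T1.r0=1
T0.r0=0 T0.r1=2 T1.r0=1
T0.r0=2 T0.r1=2 T1.r0=0
T0.r0=2 T0.r1=2 T1.r0=1

outcome vector order: (T0.r0,T0.r1,T1.r0)
|SC outcomes| = 4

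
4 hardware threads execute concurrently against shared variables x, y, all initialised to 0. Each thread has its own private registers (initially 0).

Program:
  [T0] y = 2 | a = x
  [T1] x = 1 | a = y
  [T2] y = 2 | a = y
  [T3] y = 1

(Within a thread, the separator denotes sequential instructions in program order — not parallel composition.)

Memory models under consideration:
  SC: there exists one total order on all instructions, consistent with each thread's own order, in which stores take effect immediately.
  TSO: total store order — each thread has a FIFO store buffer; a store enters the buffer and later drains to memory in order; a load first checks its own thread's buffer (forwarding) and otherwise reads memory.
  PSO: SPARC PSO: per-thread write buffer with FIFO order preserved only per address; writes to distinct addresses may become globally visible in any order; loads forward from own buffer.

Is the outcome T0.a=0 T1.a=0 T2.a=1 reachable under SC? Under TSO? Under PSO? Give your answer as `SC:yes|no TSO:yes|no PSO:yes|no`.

SC:no TSO:yes PSO:yes

outcome vector order: (T0.a,T1.a,T2.a)
[SC] allowed = {(0,1,1), (0,1,2), (0,2,1), (0,2,2), (1,0,1), (1,0,2), (1,1,1), (1,1,2), (1,2,1), (1,2,2)}
[TSO] allowed = {(0,0,1), (0,0,2), (0,1,1), (0,1,2), (0,2,1), (0,2,2), (1,0,1), (1,0,2), (1,1,1), (1,1,2), (1,2,1), (1,2,2)}
[PSO] allowed = {(0,0,1), (0,0,2), (0,1,1), (0,1,2), (0,2,1), (0,2,2), (1,0,1), (1,0,2), (1,1,1), (1,1,2), (1,2,1), (1,2,2)}
target (0,0,1) ∈ {TSO,PSO}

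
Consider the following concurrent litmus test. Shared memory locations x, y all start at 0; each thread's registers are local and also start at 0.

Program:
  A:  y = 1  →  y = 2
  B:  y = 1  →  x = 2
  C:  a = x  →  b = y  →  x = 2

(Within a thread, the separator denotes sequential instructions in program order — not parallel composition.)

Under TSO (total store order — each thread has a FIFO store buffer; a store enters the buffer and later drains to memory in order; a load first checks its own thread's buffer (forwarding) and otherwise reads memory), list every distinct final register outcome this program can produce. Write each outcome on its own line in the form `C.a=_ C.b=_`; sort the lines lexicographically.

C.a=0 C.b=0
C.a=0 C.b=1
C.a=0 C.b=2
C.a=2 C.b=1
C.a=2 C.b=2

outcome vector order: (C.a,C.b)
|TSO outcomes| = 5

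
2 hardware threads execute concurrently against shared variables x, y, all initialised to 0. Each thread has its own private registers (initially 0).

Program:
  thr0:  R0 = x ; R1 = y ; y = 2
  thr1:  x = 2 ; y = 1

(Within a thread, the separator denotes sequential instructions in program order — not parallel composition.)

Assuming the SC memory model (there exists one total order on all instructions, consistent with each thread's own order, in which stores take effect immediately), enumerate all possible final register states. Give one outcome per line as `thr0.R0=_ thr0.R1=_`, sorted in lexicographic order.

outcome vector order: (thr0.R0,thr0.R1)
|SC outcomes| = 4

thr0.R0=0 thr0.R1=0
thr0.R0=0 thr0.R1=1
thr0.R0=2 thr0.R1=0
thr0.R0=2 thr0.R1=1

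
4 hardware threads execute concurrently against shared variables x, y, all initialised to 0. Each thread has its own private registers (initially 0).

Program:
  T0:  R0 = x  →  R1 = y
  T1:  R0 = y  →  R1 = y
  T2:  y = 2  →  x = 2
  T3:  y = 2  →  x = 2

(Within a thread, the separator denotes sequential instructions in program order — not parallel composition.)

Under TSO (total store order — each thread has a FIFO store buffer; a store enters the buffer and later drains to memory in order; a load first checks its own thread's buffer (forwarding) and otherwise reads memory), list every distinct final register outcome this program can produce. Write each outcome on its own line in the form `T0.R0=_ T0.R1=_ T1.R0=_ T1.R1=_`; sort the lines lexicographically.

outcome vector order: (T0.R0,T0.R1,T1.R0,T1.R1)
|TSO outcomes| = 9

T0.R0=0 T0.R1=0 T1.R0=0 T1.R1=0
T0.R0=0 T0.R1=0 T1.R0=0 T1.R1=2
T0.R0=0 T0.R1=0 T1.R0=2 T1.R1=2
T0.R0=0 T0.R1=2 T1.R0=0 T1.R1=0
T0.R0=0 T0.R1=2 T1.R0=0 T1.R1=2
T0.R0=0 T0.R1=2 T1.R0=2 T1.R1=2
T0.R0=2 T0.R1=2 T1.R0=0 T1.R1=0
T0.R0=2 T0.R1=2 T1.R0=0 T1.R1=2
T0.R0=2 T0.R1=2 T1.R0=2 T1.R1=2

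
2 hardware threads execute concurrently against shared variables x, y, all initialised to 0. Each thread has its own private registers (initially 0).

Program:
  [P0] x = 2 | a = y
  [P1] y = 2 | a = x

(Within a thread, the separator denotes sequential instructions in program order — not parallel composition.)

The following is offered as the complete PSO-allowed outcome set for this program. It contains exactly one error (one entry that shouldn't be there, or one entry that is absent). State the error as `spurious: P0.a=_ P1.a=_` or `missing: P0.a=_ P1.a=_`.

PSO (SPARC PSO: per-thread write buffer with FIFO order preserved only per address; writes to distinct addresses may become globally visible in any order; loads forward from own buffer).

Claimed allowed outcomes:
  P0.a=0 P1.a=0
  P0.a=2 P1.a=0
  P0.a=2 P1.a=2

missing: P0.a=0 P1.a=2

outcome vector order: (P0.a,P1.a)
[PSO] allowed = {(0,0); (0,2); (2,0); (2,2)}
PSO∖claimed = {(0,2)}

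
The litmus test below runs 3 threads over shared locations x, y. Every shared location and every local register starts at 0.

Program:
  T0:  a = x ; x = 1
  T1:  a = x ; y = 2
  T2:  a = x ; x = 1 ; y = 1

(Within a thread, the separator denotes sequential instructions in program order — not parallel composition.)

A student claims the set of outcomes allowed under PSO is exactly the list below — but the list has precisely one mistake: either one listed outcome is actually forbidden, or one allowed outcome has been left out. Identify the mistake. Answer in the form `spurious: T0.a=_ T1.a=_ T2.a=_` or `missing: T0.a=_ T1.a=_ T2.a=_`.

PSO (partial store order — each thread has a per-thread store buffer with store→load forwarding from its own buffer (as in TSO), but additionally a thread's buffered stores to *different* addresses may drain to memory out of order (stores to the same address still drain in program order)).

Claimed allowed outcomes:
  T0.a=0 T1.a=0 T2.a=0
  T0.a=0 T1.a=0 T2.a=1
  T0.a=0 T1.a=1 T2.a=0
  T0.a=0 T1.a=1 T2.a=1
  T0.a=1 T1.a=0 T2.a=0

missing: T0.a=1 T1.a=1 T2.a=0

outcome vector order: (T0.a,T1.a,T2.a)
under PSO → 000, 001, 010, 011, 100, 110
PSO∖claimed = {110}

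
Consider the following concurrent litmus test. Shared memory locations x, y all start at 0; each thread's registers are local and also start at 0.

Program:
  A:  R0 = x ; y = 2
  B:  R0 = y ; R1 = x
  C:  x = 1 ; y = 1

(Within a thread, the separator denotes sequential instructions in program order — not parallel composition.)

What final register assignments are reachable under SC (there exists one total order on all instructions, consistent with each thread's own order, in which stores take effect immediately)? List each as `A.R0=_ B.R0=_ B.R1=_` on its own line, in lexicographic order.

A.R0=0 B.R0=0 B.R1=0
A.R0=0 B.R0=0 B.R1=1
A.R0=0 B.R0=1 B.R1=1
A.R0=0 B.R0=2 B.R1=0
A.R0=0 B.R0=2 B.R1=1
A.R0=1 B.R0=0 B.R1=0
A.R0=1 B.R0=0 B.R1=1
A.R0=1 B.R0=1 B.R1=1
A.R0=1 B.R0=2 B.R1=1

outcome vector order: (A.R0,B.R0,B.R1)
|SC outcomes| = 9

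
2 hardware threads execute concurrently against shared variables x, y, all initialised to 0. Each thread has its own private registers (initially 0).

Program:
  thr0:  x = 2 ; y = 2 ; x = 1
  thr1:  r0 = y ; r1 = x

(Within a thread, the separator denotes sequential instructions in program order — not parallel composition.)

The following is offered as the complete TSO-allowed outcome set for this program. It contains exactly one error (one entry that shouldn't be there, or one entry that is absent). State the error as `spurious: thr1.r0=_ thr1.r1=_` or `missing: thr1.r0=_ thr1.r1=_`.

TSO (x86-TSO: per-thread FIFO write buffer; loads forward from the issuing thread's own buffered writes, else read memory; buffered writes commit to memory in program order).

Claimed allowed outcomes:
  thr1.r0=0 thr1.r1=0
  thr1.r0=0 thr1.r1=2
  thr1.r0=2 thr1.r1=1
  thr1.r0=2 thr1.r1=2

missing: thr1.r0=0 thr1.r1=1

outcome vector order: (thr1.r0,thr1.r1)
under TSO → 00 01 02 21 22
TSO∖claimed = {01}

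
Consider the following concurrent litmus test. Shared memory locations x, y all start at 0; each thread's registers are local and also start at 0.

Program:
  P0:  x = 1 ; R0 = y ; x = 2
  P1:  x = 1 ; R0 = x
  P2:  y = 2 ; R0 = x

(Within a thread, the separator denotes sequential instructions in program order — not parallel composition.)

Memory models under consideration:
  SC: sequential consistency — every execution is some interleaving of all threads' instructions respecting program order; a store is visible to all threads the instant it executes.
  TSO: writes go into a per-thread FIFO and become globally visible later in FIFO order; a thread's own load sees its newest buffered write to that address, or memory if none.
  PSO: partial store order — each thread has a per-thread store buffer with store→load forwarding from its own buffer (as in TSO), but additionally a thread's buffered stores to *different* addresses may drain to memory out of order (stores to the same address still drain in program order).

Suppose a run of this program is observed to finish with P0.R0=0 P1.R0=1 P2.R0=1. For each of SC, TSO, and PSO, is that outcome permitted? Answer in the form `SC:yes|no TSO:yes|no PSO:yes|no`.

outcome vector order: (P0.R0,P1.R0,P2.R0)
SC: 10 outcomes — {011, 012, 021, 022, 210, 211, 212, 220, 221, 222}
TSO: 12 outcomes — {010, 011, 012, 020, 021, 022, 210, 211, 212, 220, 221, 222}
PSO: 12 outcomes — {010, 011, 012, 020, 021, 022, 210, 211, 212, 220, 221, 222}
target 011 ∈ {SC,TSO,PSO}

SC:yes TSO:yes PSO:yes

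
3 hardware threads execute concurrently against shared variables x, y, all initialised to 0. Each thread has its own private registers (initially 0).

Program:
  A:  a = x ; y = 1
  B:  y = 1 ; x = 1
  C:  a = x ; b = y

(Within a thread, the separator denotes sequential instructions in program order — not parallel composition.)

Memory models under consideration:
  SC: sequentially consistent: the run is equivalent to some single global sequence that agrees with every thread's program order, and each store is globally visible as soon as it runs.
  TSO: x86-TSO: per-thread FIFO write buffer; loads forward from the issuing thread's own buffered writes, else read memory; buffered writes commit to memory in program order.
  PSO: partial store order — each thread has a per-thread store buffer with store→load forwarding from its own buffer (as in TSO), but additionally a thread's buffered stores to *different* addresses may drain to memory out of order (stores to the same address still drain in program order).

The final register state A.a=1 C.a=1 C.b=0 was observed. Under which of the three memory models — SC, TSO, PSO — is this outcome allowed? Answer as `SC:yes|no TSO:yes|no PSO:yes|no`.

outcome vector order: (A.a,C.a,C.b)
SC: 6 outcomes — {000, 001, 011, 100, 101, 111}
TSO: 6 outcomes — {000, 001, 011, 100, 101, 111}
PSO: 8 outcomes — {000, 001, 010, 011, 100, 101, 110, 111}
target 110 ∈ {PSO}

SC:no TSO:no PSO:yes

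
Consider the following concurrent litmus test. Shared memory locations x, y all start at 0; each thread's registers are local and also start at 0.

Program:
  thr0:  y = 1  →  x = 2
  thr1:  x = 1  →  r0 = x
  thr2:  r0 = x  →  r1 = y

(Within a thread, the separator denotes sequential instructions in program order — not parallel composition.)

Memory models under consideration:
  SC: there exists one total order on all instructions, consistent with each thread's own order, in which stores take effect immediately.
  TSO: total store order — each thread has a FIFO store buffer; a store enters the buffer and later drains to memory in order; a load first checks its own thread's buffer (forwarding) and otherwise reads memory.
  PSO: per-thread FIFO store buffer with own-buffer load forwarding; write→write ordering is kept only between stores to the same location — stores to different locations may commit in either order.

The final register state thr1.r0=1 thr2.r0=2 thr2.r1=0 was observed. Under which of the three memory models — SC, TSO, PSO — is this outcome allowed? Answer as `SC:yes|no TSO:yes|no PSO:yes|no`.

outcome vector order: (thr1.r0,thr2.r0,thr2.r1)
SC: 10 outcomes — {100 101 110 111 121 200 201 210 211 221}
TSO: 10 outcomes — {100 101 110 111 121 200 201 210 211 221}
PSO: 12 outcomes — {100 101 110 111 120 121 200 201 210 211 220 221}
target 120 ∈ {PSO}

SC:no TSO:no PSO:yes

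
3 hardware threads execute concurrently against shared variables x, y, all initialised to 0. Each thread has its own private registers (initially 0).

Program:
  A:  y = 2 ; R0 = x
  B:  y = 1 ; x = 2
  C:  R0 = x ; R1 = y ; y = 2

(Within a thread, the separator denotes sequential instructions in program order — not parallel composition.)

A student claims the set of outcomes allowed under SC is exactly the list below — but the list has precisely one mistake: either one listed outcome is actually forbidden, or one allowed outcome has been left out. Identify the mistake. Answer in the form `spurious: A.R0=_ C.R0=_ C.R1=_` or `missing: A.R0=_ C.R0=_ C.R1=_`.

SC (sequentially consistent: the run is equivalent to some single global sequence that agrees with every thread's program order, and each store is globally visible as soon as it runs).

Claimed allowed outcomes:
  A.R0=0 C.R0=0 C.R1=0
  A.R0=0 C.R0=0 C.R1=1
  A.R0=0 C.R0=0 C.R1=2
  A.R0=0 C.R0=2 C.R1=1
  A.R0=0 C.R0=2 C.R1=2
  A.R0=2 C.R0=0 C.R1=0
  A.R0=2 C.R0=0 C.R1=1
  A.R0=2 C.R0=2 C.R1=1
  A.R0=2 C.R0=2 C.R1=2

outcome vector order: (A.R0,C.R0,C.R1)
under SC → 0/0/0 0/0/1 0/0/2 0/2/1 0/2/2 2/0/0 2/0/1 2/0/2 2/2/1 2/2/2
SC∖claimed = {2/0/2}

missing: A.R0=2 C.R0=0 C.R1=2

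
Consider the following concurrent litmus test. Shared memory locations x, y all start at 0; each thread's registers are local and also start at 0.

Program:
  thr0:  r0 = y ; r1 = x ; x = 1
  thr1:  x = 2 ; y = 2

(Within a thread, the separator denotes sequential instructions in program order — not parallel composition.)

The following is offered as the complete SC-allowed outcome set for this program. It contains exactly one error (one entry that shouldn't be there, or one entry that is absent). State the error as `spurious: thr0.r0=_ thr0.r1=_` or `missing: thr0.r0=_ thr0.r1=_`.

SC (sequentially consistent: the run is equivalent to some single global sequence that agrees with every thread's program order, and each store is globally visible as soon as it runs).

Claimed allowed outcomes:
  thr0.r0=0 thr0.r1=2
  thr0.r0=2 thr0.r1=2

outcome vector order: (thr0.r0,thr0.r1)
SC (3): 0/0, 0/2, 2/2
SC∖claimed = {0/0}

missing: thr0.r0=0 thr0.r1=0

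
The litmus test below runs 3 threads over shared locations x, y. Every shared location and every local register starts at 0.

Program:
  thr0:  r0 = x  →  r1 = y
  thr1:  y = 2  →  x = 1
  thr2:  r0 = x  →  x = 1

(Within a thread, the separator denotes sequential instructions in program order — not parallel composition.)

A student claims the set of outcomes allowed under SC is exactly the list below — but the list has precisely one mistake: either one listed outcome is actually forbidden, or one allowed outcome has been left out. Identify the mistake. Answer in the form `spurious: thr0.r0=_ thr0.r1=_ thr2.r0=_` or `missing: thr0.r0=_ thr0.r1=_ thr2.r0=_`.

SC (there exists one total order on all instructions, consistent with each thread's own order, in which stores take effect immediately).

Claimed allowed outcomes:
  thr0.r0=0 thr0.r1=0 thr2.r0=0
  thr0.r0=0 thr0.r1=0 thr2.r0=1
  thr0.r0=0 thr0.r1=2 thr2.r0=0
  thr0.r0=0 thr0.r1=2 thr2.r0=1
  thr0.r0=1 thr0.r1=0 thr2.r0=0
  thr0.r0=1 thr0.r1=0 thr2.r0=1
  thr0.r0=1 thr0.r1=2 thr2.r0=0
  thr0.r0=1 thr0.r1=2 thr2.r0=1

spurious: thr0.r0=1 thr0.r1=0 thr2.r0=1

outcome vector order: (thr0.r0,thr0.r1,thr2.r0)
SC: 7 outcomes — {(0,0,0), (0,0,1), (0,2,0), (0,2,1), (1,0,0), (1,2,0), (1,2,1)}
claimed∖SC = {(1,0,1)}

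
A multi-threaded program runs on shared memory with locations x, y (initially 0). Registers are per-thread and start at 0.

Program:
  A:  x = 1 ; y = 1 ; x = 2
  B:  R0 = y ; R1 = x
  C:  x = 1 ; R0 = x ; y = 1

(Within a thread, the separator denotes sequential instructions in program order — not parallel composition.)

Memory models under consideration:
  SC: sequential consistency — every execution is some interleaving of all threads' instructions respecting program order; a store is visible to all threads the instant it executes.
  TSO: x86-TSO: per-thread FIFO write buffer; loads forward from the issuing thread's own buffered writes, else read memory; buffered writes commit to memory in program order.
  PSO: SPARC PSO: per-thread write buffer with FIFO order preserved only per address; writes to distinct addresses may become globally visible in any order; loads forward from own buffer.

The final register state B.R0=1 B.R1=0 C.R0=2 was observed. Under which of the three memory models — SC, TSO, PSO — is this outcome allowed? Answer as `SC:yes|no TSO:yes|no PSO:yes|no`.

outcome vector order: (B.R0,B.R1,C.R0)
SC: 10 outcomes — {(0,0,1); (0,0,2); (0,1,1); (0,1,2); (0,2,1); (0,2,2); (1,1,1); (1,1,2); (1,2,1); (1,2,2)}
TSO: 10 outcomes — {(0,0,1); (0,0,2); (0,1,1); (0,1,2); (0,2,1); (0,2,2); (1,1,1); (1,1,2); (1,2,1); (1,2,2)}
PSO: 12 outcomes — {(0,0,1); (0,0,2); (0,1,1); (0,1,2); (0,2,1); (0,2,2); (1,0,1); (1,0,2); (1,1,1); (1,1,2); (1,2,1); (1,2,2)}
target (1,0,2) ∈ {PSO}

SC:no TSO:no PSO:yes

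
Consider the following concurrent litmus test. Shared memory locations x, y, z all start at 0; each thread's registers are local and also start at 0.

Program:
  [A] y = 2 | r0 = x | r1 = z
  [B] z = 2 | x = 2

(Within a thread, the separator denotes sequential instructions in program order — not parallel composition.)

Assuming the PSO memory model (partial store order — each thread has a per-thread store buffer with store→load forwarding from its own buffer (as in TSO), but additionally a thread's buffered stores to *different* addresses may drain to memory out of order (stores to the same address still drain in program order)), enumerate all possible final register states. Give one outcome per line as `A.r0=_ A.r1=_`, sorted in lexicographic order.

outcome vector order: (A.r0,A.r1)
|PSO outcomes| = 4

A.r0=0 A.r1=0
A.r0=0 A.r1=2
A.r0=2 A.r1=0
A.r0=2 A.r1=2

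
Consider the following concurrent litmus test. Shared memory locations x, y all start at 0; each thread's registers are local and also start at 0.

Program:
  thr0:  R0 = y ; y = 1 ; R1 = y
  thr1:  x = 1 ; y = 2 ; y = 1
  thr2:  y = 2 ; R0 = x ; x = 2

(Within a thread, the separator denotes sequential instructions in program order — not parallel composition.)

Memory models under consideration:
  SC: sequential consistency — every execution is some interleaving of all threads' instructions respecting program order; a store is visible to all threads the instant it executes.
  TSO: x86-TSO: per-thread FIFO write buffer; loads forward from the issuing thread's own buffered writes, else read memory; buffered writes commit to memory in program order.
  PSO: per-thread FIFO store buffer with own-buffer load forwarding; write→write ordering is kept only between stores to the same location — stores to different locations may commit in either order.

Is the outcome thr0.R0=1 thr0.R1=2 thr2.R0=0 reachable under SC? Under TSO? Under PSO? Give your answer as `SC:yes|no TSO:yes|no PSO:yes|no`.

SC:no TSO:yes PSO:yes

outcome vector order: (thr0.R0,thr0.R1,thr2.R0)
SC: 11 outcomes — {(0,1,0) (0,1,1) (0,2,0) (0,2,1) (1,1,0) (1,1,1) (1,2,1) (2,1,0) (2,1,1) (2,2,0) (2,2,1)}
TSO: 12 outcomes — {(0,1,0) (0,1,1) (0,2,0) (0,2,1) (1,1,0) (1,1,1) (1,2,0) (1,2,1) (2,1,0) (2,1,1) (2,2,0) (2,2,1)}
PSO: 12 outcomes — {(0,1,0) (0,1,1) (0,2,0) (0,2,1) (1,1,0) (1,1,1) (1,2,0) (1,2,1) (2,1,0) (2,1,1) (2,2,0) (2,2,1)}
target (1,2,0) ∈ {TSO,PSO}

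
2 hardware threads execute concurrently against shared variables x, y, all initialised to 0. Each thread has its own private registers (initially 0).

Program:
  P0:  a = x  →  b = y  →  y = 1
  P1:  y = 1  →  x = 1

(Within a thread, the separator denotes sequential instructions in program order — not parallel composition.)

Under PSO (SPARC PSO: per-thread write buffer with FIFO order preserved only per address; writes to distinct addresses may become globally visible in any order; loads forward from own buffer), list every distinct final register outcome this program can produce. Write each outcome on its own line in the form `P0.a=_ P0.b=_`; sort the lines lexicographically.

outcome vector order: (P0.a,P0.b)
|PSO outcomes| = 4

P0.a=0 P0.b=0
P0.a=0 P0.b=1
P0.a=1 P0.b=0
P0.a=1 P0.b=1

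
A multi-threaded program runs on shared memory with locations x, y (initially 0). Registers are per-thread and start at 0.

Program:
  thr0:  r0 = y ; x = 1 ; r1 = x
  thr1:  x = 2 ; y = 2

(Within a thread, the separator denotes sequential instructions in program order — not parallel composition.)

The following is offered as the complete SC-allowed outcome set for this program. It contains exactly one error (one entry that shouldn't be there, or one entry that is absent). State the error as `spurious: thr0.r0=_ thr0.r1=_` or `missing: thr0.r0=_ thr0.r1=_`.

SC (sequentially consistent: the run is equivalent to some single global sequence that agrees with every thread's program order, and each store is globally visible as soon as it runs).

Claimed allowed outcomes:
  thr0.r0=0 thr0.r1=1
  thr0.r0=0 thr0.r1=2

outcome vector order: (thr0.r0,thr0.r1)
SC (3): 01 02 21
SC∖claimed = {21}

missing: thr0.r0=2 thr0.r1=1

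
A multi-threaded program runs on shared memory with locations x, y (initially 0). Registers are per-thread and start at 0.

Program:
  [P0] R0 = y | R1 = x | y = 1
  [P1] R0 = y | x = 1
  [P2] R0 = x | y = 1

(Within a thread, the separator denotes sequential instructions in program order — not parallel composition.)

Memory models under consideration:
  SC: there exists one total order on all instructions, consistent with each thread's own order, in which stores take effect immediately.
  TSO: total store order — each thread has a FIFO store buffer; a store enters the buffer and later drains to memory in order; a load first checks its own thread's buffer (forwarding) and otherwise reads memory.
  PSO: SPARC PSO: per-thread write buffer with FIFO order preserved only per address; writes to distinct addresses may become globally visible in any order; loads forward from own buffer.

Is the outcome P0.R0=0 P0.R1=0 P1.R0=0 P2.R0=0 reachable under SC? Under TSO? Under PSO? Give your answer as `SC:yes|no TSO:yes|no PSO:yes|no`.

SC:yes TSO:yes PSO:yes

outcome vector order: (P0.R0,P0.R1,P1.R0,P2.R0)
SC (12): 0000; 0001; 0010; 0011; 0100; 0101; 0110; 1000; 1010; 1100; 1101; 1110
TSO (12): 0000; 0001; 0010; 0011; 0100; 0101; 0110; 1000; 1010; 1100; 1101; 1110
PSO (12): 0000; 0001; 0010; 0011; 0100; 0101; 0110; 1000; 1010; 1100; 1101; 1110
target 0000 ∈ {SC,TSO,PSO}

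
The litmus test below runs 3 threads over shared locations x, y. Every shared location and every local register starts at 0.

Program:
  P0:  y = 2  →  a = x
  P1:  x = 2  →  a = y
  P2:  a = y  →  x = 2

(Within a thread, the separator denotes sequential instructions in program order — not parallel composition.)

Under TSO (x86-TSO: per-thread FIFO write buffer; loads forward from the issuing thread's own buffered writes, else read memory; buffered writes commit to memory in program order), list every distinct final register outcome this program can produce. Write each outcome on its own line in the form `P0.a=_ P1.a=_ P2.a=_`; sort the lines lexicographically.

P0.a=0 P1.a=0 P2.a=0
P0.a=0 P1.a=0 P2.a=2
P0.a=0 P1.a=2 P2.a=0
P0.a=0 P1.a=2 P2.a=2
P0.a=2 P1.a=0 P2.a=0
P0.a=2 P1.a=0 P2.a=2
P0.a=2 P1.a=2 P2.a=0
P0.a=2 P1.a=2 P2.a=2

outcome vector order: (P0.a,P1.a,P2.a)
|TSO outcomes| = 8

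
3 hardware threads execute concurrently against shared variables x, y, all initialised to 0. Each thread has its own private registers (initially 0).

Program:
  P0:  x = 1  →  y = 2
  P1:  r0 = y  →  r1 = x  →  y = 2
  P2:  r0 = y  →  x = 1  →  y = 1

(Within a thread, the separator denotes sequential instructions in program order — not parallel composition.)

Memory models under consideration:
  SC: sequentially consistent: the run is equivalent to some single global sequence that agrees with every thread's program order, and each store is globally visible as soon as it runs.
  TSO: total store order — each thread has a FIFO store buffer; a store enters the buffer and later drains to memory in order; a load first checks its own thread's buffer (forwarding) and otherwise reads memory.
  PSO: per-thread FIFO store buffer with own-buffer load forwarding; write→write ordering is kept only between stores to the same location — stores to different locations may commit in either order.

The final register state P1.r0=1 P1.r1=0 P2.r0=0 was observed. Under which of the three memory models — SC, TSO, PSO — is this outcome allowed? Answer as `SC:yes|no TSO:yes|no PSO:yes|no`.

outcome vector order: (P1.r0,P1.r1,P2.r0)
SC (8): 000 002 010 012 110 112 210 212
TSO (8): 000 002 010 012 110 112 210 212
PSO (12): 000 002 010 012 100 102 110 112 200 202 210 212
target 100 ∈ {PSO}

SC:no TSO:no PSO:yes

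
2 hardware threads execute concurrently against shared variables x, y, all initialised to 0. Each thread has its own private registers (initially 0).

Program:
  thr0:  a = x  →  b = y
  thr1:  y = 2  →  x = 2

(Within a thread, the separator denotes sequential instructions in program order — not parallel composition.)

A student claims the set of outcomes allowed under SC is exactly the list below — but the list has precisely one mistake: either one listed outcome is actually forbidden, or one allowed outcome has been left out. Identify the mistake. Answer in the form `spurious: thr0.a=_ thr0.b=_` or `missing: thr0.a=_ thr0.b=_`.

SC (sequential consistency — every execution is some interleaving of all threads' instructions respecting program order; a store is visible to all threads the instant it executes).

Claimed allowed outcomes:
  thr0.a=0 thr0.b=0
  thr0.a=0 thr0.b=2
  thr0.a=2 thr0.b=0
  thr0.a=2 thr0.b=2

spurious: thr0.a=2 thr0.b=0

outcome vector order: (thr0.a,thr0.b)
SC (3): 0/0 0/2 2/2
claimed∖SC = {2/0}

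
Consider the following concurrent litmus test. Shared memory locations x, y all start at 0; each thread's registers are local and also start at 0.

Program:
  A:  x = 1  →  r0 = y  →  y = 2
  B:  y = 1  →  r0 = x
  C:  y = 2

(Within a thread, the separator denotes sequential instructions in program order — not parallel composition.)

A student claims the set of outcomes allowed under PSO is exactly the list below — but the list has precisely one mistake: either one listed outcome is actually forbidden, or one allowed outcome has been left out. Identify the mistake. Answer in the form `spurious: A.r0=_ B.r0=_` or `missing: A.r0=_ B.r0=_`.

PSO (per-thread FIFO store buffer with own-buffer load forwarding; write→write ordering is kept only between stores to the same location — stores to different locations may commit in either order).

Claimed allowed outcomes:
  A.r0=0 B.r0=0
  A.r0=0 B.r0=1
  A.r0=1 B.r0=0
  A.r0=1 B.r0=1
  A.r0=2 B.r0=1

outcome vector order: (A.r0,B.r0)
under PSO → (0,0) (0,1) (1,0) (1,1) (2,0) (2,1)
PSO∖claimed = {(2,0)}

missing: A.r0=2 B.r0=0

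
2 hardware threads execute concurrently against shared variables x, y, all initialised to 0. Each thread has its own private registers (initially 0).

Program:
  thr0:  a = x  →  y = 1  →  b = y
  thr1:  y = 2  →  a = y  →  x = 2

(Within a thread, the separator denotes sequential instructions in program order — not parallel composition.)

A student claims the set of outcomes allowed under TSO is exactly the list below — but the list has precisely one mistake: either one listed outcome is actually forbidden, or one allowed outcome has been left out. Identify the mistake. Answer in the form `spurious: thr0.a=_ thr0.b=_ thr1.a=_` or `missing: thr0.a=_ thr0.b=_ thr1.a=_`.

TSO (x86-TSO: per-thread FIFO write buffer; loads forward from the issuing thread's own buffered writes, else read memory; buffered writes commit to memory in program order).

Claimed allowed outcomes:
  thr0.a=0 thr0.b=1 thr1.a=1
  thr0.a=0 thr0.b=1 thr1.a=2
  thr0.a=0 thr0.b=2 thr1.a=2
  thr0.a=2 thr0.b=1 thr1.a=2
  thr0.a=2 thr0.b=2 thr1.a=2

spurious: thr0.a=2 thr0.b=2 thr1.a=2

outcome vector order: (thr0.a,thr0.b,thr1.a)
[TSO] allowed = {011 012 022 212}
claimed∖TSO = {222}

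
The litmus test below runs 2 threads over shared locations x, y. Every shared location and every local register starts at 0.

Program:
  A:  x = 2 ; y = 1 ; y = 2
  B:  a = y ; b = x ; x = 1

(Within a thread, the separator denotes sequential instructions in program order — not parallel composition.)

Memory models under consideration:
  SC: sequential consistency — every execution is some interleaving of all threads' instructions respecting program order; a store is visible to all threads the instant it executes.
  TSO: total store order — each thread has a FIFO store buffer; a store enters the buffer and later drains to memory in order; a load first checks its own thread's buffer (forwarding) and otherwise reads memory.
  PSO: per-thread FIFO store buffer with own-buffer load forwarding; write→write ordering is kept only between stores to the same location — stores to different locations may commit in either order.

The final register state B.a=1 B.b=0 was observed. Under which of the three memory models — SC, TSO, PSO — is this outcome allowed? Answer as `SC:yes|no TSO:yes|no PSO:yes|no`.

outcome vector order: (B.a,B.b)
under SC → 0/0 0/2 1/2 2/2
under TSO → 0/0 0/2 1/2 2/2
under PSO → 0/0 0/2 1/0 1/2 2/0 2/2
target 1/0 ∈ {PSO}

SC:no TSO:no PSO:yes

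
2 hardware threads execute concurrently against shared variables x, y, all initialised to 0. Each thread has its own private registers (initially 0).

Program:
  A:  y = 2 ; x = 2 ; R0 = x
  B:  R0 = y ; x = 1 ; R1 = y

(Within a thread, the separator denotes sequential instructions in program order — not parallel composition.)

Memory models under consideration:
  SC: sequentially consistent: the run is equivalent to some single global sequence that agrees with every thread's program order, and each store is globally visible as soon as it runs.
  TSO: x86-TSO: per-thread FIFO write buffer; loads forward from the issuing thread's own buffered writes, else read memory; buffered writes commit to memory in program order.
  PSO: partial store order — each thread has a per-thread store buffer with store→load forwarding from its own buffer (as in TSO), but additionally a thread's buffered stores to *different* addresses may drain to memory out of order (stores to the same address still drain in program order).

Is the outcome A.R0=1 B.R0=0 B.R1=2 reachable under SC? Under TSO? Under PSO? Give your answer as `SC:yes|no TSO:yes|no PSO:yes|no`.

SC:yes TSO:yes PSO:yes

outcome vector order: (A.R0,B.R0,B.R1)
[SC] allowed = {102 122 200 202 222}
[TSO] allowed = {100 102 122 200 202 222}
[PSO] allowed = {100 102 122 200 202 222}
target 102 ∈ {SC,TSO,PSO}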